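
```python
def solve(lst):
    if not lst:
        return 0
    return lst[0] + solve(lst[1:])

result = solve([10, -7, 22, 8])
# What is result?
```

10 + (-7) + 22 + 8 + 0 = 33

Answer: 33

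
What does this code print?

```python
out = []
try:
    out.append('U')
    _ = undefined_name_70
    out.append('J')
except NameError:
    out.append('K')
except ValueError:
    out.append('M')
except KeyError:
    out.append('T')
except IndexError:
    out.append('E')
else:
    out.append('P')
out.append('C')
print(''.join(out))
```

Execution trace: 'U' (try body) → 'K' (except NameError) → 'C' (after the try/except). Output: UKC

Answer: UKC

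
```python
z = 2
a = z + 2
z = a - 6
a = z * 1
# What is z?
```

Trace:
`z = 2` → z = 2
`a = z + 2` → a = 4
`z = a - 6` → z = -2
`a = z * 1` → a = -2
So z = -2

Answer: -2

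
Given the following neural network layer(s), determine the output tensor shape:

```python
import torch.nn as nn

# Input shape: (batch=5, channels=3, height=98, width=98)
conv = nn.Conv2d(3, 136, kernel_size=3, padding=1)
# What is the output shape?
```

Input: (5, 3, 98, 98) -> Output: (5, 136, 98, 98)

Answer: (5, 136, 98, 98)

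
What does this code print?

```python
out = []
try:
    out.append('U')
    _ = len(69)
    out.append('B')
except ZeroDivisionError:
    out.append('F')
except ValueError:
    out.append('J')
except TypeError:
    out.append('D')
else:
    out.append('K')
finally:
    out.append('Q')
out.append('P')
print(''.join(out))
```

Execution trace: 'U' (try body) → 'D' (except TypeError) → 'Q' (finally) → 'P' (after the try/except). Output: UDQP

Answer: UDQP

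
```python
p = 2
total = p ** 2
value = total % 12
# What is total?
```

Trace:
`p = 2` → p = 2
`total = p ** 2` → total = 4
`value = total % 12` → value = 4
So total = 4

Answer: 4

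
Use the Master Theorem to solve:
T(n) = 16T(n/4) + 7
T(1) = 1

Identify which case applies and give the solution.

a=16, b=4, f(n)=7. log_4(16) = 2. Since c=0 < 2, Case 1 applies: T(n) = Θ(n^log_b(a)) = O(n^2).

Answer: O(n^2) - Case 1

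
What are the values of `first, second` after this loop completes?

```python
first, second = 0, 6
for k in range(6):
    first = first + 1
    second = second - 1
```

first goes 0→6, second goes 6→0
`first, second` takes the values: (0, 6) → (1, 6) → (1, 5) → (2, 5) → (2, 4) → (3, 4) → (3, 3) → (4, 3) → (4, 2) → (5, 2) → (5, 1) → (6, 1) → (6, 0)

Answer: 6, 0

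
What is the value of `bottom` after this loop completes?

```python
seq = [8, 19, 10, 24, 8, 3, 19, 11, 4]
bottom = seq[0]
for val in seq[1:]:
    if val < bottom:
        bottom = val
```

Minimum of [8, 19, 10, 24, 8, 3, 19, 11, 4]
`bottom` takes the values: 8 → 3

Answer: 3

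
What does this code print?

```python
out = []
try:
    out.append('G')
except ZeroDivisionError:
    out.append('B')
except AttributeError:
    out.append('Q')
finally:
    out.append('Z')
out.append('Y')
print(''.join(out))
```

Execution trace: 'G' (try body, no exception) → 'Z' (finally) → 'Y' (after the try/except). Output: GZY

Answer: GZY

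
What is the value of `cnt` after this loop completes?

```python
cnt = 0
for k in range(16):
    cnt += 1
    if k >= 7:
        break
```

Loop breaks when k reaches 7, cnt is 8
`cnt` takes the values: 0 → 1 → 2 → 3 → 4 → 5 → 6 → 7 → 8

Answer: 8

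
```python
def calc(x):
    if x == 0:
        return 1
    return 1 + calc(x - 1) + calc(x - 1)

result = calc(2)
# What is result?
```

calc(x) = 1 + 2·calc(x-1), calc(0)=1. Closed form: (1+1)·2^2 - 1 = 7.

Answer: 7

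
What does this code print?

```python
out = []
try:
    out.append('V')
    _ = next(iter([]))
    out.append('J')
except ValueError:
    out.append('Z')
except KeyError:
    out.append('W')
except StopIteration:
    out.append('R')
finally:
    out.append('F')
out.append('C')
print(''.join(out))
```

Execution trace: 'V' (try body) → 'R' (except StopIteration) → 'F' (finally) → 'C' (after the try/except). Output: VRFC

Answer: VRFC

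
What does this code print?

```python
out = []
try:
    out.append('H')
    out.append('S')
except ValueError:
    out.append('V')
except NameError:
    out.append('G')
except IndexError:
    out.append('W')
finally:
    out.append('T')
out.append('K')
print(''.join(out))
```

Execution trace: 'H' (try body) → 'S' (try body, no exception) → 'T' (finally) → 'K' (after the try/except). Output: HSTK

Answer: HSTK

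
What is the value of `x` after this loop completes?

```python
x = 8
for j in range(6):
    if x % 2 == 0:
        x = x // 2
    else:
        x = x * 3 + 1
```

Collatz-style transformation from 8
`x` takes the values: 8 → 4 → 2 → 1 → 4 → 2 → 1

Answer: 1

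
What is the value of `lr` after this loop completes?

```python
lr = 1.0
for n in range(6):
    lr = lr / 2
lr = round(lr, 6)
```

Halving LR 6 times: 1 / 2^6
`lr` takes the values: 1.0 → 0.5 → 0.25 → 0.125 → 0.0625 → 0.03125 → 0.015625

Answer: 0.015625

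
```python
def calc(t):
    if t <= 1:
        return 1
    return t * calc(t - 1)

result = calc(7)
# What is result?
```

calc(7) = 7 * 6 * 5 * 4 * 3 * 2 * 1 = 5040

Answer: 5040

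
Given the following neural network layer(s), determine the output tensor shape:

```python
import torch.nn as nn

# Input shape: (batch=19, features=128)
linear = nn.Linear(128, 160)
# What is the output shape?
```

Input: (19, 128) -> Output: (19, 160)

Answer: (19, 160)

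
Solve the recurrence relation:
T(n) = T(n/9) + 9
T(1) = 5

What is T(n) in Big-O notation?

Each step divides n by 9 and adds 9. After log_9(n) steps we reach T(1)=5. So T(n) = 9·log_9(n) + 5 = O(log n).

Answer: O(log n)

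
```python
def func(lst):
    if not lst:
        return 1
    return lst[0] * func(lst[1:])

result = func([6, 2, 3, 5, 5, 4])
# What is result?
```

Product over [6, 2, 3, 5, 5, 4] = 6 * 2 * 3 * 5 * 5 * 4 = 3600

Answer: 3600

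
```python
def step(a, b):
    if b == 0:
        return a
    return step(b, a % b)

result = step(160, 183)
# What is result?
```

step(160, 183) -> step(183, 160) -> step(160, 23) -> step(23, 22) -> step(22, 1) -> step(1, 0) -> 1

Answer: 1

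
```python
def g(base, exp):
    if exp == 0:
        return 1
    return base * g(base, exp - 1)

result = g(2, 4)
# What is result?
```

g(2, 4) = 2 * 2 * 2 * 2 = 16

Answer: 16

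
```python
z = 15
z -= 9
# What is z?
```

Trace:
`z = 15` → z = 15
`z -= 9` → z = 6
So z = 6

Answer: 6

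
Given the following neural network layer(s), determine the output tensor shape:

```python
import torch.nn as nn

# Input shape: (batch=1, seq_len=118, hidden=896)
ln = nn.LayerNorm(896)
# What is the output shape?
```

Input: (1, 118, 896) -> Output: (1, 118, 896)

Answer: (1, 118, 896)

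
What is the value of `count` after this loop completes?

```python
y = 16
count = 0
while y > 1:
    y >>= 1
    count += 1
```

Count right shifts until 1
`count` takes the values: 0 → 1 → 2 → 3 → 4

Answer: 4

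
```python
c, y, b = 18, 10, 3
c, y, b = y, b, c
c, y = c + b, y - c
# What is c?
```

Trace:
`c, y, b = 18, 10, 3` → c = 18; y = 10; b = 3
`c, y, b = y, b, c` → c = 10; y = 3; b = 18
`c, y = c + b, y - c` → c = 28; y = -7
So c = 28

Answer: 28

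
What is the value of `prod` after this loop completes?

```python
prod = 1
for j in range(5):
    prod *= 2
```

2^5 = 32
`prod` takes the values: 1 → 2 → 4 → 8 → 16 → 32

Answer: 32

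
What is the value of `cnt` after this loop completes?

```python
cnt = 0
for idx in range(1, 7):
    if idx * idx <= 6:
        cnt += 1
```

Count numbers where idx² ≤ 6
`cnt` takes the values: 0 → 1 → 2

Answer: 2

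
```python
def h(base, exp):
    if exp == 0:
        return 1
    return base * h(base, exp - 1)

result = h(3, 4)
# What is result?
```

h(3, 4) = 3 * 3 * 3 * 3 = 81

Answer: 81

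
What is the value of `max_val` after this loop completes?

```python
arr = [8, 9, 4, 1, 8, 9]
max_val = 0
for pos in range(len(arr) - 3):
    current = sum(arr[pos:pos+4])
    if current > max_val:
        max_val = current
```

Max sum of 4-element window in [8, 9, 4, 1, 8, 9]
`max_val` takes the values: 0 → 22

Answer: 22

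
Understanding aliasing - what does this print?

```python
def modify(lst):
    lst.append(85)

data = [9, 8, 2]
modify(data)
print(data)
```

Key concept: function modifies passed list.
Step by step:
`data = [9, 8, 2]` → data = [9, 8, 2]
`modify(data)` → data = [9, 8, 2, 85]
`print(data)` → prints [9, 8, 2, 85]

Answer: [9, 8, 2, 85]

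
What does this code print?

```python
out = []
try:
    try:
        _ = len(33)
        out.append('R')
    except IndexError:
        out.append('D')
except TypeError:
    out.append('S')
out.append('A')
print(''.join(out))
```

Execution trace: 'S' (outer except TypeError) → 'A' (after the try/except). Output: SA

Answer: SA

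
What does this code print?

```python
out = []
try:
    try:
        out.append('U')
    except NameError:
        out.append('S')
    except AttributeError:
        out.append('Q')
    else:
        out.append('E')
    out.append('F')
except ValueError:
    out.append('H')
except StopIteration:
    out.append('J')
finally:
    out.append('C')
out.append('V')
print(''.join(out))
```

Execution trace: 'U' (inner try body, no exception) → 'E' (inner else) → 'F' (try body, no exception) → 'C' (finally) → 'V' (after the try/except). Output: UEFCV

Answer: UEFCV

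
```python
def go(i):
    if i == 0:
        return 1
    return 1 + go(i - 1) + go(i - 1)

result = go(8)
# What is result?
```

go(i) = 1 + 2·go(i-1), go(0)=1. Closed form: (1+1)·2^8 - 1 = 511.

Answer: 511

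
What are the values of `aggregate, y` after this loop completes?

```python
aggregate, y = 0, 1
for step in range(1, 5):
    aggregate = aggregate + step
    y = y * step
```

Sum and factorial of 1 to 4
`aggregate, y` takes the values: (0, 1) → (1, 1) → (3, 1) → (3, 2) → (6, 2) → (6, 6) → (10, 6) → (10, 24)

Answer: 10, 24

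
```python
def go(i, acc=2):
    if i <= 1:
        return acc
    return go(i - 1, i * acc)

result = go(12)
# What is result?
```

Accumulator trace (n, acc): (12, 2) -> (11, 24) -> (10, 264) -> (9, 2640) -> (8, 23760) -> (7, 190080) -> (6, 1330560) -> (5, 7983360) -> (4, 39916800) -> (3, 159667200) -> (2, 479001600) -> (1, 958003200) -> return 958003200

Answer: 958003200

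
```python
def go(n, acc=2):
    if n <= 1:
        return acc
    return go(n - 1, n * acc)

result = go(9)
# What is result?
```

Accumulator trace (n, acc): (9, 2) -> (8, 18) -> (7, 144) -> (6, 1008) -> (5, 6048) -> (4, 30240) -> (3, 120960) -> (2, 362880) -> (1, 725760) -> return 725760

Answer: 725760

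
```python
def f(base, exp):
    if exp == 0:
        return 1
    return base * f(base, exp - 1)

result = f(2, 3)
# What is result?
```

f(2, 3) = 2 * 2 * 2 = 8

Answer: 8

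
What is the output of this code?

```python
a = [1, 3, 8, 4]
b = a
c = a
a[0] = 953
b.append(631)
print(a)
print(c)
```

Key concept: multiple aliases.
Step by step:
`a = [1, 3, 8, 4]` → a = [1, 3, 8, 4]
`b = a` → b = [1, 3, 8, 4] (same object as a)
`c = a` → c = [1, 3, 8, 4] (same object as a, b)
`a[0] = 953` → a = [953, 3, 8, 4] (same object as b, c); b = [953, 3, 8, 4] (same object as a, c); c = [953, 3, 8, 4] (same object as a, b)
`b.append(631)` → a = [953, 3, 8, 4, 631] (same object as b, c); b = [953, 3, 8, 4, 631] (same object as a, c); c = [953, 3, 8, 4, 631] (same object as a, b)
`print(a)` → prints [953, 3, 8, 4, 631]
`print(c)` → prints [953, 3, 8, 4, 631]

Answer:
[953, 3, 8, 4, 631]
[953, 3, 8, 4, 631]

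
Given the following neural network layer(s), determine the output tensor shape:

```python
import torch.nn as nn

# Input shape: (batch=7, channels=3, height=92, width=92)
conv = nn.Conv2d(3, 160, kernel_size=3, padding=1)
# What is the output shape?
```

Input: (7, 3, 92, 92) -> Output: (7, 160, 92, 92)

Answer: (7, 160, 92, 92)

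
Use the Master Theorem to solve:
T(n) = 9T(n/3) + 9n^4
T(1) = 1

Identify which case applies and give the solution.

a=9, b=3, f(n)=9n^4. log_3(9) = 2. Since c=4 > 2 and the regularity condition holds (9(n/3)^4 = (9/3^4)n^4 with 9/3^4 < 1), Case 3 applies: T(n) = Θ(f(n)) = O(n^4).

Answer: O(n^4) - Case 3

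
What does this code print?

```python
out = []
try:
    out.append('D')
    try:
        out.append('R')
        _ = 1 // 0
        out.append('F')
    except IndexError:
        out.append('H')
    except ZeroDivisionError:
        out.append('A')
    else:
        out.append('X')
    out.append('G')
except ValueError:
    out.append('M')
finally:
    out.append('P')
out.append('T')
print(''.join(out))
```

Execution trace: 'D' (try body) → 'R' (inner try body) → 'A' (inner except ZeroDivisionError) → 'G' (try body, no exception) → 'P' (finally) → 'T' (after the try/except). Output: DRAGPT

Answer: DRAGPT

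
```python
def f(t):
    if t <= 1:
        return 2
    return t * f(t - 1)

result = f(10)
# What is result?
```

f(10) = 10 * 9 * 8 * 7 * 6 * 5 * 4 * 3 * 2 * 2 = 7257600

Answer: 7257600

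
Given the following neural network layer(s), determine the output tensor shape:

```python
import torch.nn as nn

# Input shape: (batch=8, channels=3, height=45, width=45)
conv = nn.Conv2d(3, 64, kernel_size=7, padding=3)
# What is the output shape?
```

Input: (8, 3, 45, 45) -> Output: (8, 64, 45, 45)

Answer: (8, 64, 45, 45)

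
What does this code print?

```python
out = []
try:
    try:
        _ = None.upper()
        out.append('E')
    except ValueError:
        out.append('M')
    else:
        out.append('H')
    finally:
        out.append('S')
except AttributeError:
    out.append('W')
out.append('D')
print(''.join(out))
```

Execution trace: 'S' (finally) → 'W' (outer except AttributeError) → 'D' (after the try/except). Output: SWD

Answer: SWD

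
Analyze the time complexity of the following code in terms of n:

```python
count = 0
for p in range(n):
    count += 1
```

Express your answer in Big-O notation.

Each loop level contributes: n. Multiplying the contributions gives O(n).

Answer: O(n)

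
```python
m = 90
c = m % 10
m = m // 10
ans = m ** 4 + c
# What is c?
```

Trace:
`m = 90` → m = 90
`c = m % 10` → c = 0
`m = m // 10` → m = 9
`ans = m ** 4 + c` → ans = 6561
So c = 0

Answer: 0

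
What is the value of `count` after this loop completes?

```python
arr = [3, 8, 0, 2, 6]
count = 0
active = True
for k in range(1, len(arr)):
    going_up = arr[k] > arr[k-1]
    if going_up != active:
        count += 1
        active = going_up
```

Count direction changes in [3, 8, 0, 2, 6]
`count` takes the values: 0 → 1 → 2

Answer: 2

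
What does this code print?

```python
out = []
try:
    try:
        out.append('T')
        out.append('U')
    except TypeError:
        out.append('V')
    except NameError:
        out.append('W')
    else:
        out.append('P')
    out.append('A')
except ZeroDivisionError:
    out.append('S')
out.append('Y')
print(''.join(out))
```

Execution trace: 'T' (inner try body) → 'U' (inner try body, no exception) → 'P' (inner else) → 'A' (try body, no exception) → 'Y' (after the try/except). Output: TUPAY

Answer: TUPAY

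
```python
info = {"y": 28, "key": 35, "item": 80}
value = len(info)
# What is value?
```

Trace:
`info = {"y": 28, "key": 35, "item": 80}` → info = {'y': 28, 'key': 35, 'item': 80}
`value = len(info)` → value = 3
So value = 3

Answer: 3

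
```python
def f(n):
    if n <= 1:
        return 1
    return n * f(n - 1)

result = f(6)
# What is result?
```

f(6) = 6 * 5 * 4 * 3 * 2 * 1 = 720

Answer: 720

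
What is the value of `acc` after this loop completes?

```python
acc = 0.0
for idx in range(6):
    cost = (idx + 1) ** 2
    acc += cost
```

Sum of squared losses 1² + 2² + ... + 6²
`acc` takes the values: 0.0 → 1.0 → 5.0 → 14.0 → 30.0 → 55.0 → 91.0

Answer: 91.0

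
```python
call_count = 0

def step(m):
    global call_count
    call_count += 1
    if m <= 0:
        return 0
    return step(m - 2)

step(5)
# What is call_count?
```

Linear recursion stepping by 2: 4 calls from m=5 down to ≤0.

Answer: 4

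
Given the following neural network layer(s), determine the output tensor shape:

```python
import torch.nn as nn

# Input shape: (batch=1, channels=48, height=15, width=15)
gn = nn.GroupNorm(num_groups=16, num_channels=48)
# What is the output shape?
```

Input: (1, 48, 15, 15) -> Output: (1, 48, 15, 15)

Answer: (1, 48, 15, 15)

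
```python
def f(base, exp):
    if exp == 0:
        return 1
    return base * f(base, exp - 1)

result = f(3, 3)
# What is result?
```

f(3, 3) = 3 * 3 * 3 = 27

Answer: 27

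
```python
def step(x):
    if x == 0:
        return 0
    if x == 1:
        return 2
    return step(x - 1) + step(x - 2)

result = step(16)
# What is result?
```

Build up from base cases: step(0)=0, step(1)=2, step(2)=2, step(3)=4, step(4)=6, step(5)=10, step(6)=16, ..., step(16)=1974

Answer: 1974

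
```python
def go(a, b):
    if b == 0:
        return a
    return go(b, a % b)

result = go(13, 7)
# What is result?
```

go(13, 7) -> go(7, 6) -> go(6, 1) -> go(1, 0) -> 1

Answer: 1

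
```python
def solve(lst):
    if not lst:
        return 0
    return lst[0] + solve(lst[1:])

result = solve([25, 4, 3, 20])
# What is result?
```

25 + 4 + 3 + 20 + 0 = 52

Answer: 52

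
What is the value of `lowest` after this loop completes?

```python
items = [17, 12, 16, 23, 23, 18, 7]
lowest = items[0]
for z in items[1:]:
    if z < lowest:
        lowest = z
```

Minimum of [17, 12, 16, 23, 23, 18, 7]
`lowest` takes the values: 17 → 12 → 7

Answer: 7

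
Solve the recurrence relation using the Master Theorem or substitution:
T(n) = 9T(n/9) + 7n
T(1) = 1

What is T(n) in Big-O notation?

By Master Theorem: a=9, b=9, f(n)=7n. Since log_9(9) = 1 and f(n) = Θ(n^1), Case 2 applies. T(n) = O(n log n).

Answer: O(n log n)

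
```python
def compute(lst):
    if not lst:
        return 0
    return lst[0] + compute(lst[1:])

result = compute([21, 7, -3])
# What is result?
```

21 + 7 + (-3) + 0 = 25

Answer: 25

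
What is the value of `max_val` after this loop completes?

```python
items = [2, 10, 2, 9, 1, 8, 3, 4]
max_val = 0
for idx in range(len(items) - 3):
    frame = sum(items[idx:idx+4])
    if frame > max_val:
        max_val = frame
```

Max sum of 4-element window in [2, 10, 2, 9, 1, 8, 3, 4]
`max_val` takes the values: 0 → 23

Answer: 23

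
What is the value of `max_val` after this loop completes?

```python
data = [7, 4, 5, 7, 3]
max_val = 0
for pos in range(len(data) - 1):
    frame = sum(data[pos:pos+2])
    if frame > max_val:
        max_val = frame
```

Max sum of 2-element window in [7, 4, 5, 7, 3]
`max_val` takes the values: 0 → 11 → 12

Answer: 12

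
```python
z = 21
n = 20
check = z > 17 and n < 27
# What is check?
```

Trace:
`z = 21` → z = 21
`n = 20` → n = 20
`check = z > 17 and n < 27` → check = True
So check = True

Answer: True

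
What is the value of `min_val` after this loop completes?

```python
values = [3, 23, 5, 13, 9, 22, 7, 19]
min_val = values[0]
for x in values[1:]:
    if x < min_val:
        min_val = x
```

Minimum of [3, 23, 5, 13, 9, 22, 7, 19]
`min_val` takes the values: 3

Answer: 3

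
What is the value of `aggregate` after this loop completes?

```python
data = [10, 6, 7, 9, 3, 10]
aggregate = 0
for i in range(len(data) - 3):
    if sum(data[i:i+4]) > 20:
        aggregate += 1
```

Count windows with sum > 20
`aggregate` takes the values: 0 → 1 → 2 → 3

Answer: 3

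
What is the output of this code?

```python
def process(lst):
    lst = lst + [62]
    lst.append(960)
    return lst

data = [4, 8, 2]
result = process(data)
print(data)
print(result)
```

Key concept: rebinding parameter vs mutation.
Step by step:
`data = [4, 8, 2]` → data = [4, 8, 2]
`result = process(data)` → result = [4, 8, 2, 62, 960]
`print(data)` → prints [4, 8, 2]
`print(result)` → prints [4, 8, 2, 62, 960]

Answer:
[4, 8, 2]
[4, 8, 2, 62, 960]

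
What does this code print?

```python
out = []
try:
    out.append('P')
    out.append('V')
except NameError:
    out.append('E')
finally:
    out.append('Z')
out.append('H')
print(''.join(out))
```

Execution trace: 'P' (try body) → 'V' (try body, no exception) → 'Z' (finally) → 'H' (after the try/except). Output: PVZH

Answer: PVZH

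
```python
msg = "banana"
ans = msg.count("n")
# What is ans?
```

Trace:
`msg = "banana"` → msg = 'banana'
`ans = msg.count("n")` → ans = 2
So ans = 2

Answer: 2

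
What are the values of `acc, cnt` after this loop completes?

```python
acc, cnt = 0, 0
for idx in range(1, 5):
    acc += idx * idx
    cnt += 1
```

Sum of squares and count
`acc, cnt` takes the values: (0, 0) → (1, 0) → (1, 1) → (5, 1) → (5, 2) → (14, 2) → (14, 3) → (30, 3) → (30, 4)

Answer: 30, 4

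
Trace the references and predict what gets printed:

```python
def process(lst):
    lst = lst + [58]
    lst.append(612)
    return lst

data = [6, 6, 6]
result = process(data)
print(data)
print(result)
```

Key concept: rebinding parameter vs mutation.
Step by step:
`data = [6, 6, 6]` → data = [6, 6, 6]
`result = process(data)` → result = [6, 6, 6, 58, 612]
`print(data)` → prints [6, 6, 6]
`print(result)` → prints [6, 6, 6, 58, 612]

Answer:
[6, 6, 6]
[6, 6, 6, 58, 612]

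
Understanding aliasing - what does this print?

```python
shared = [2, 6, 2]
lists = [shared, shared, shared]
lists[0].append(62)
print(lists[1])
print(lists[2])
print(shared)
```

Key concept: list of same reference.
Step by step:
`shared = [2, 6, 2]` → shared = [2, 6, 2]
`lists = [shared, shared, shared]` → lists = [[2, 6, 2], [2, 6, 2], [2, 6, 2]]
`lists[0].append(62)` → shared = [2, 6, 2, 62]; lists = [[2, 6, 2, 62], [2, 6, 2, 62], [2, 6, 2, 62]]
`print(lists[1])` → prints [2, 6, 2, 62]
`print(lists[2])` → prints [2, 6, 2, 62]
`print(shared)` → prints [2, 6, 2, 62]

Answer:
[2, 6, 2, 62]
[2, 6, 2, 62]
[2, 6, 2, 62]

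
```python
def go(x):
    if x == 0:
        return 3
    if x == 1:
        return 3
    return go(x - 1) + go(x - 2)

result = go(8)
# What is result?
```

Build up from base cases: go(0)=3, go(1)=3, go(2)=6, go(3)=9, go(4)=15, go(5)=24, go(6)=39, ..., go(8)=102

Answer: 102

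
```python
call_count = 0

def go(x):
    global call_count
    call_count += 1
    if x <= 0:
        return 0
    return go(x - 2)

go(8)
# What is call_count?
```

Linear recursion stepping by 2: 5 calls from x=8 down to ≤0.

Answer: 5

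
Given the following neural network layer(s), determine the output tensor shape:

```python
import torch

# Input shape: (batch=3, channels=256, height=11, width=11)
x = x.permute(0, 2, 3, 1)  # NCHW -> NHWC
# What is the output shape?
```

Input: (3, 256, 11, 11) -> Output: (3, 11, 11, 256)

Answer: (3, 11, 11, 256)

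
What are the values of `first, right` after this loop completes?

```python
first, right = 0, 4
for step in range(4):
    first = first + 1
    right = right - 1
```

first goes 0→4, right goes 4→0
`first, right` takes the values: (0, 4) → (1, 4) → (1, 3) → (2, 3) → (2, 2) → (3, 2) → (3, 1) → (4, 1) → (4, 0)

Answer: 4, 0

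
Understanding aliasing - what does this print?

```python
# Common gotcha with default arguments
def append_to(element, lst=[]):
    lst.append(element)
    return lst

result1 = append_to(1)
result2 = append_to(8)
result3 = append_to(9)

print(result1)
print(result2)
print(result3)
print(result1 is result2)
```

Key concept: mutable default argument gotcha.
Step by step:
`result1 = append_to(1)` → result1 = [1]
`result2 = append_to(8)` → result1 = [1, 8] (same object as result2); result2 = [1, 8] (same object as result1)
`result3 = append_to(9)` → result1 = [1, 8, 9] (same object as result2, result3); result2 = [1, 8, 9] (same object as result1, result3); result3 = [1, 8, 9] (same object as result1, result2)
`print(result1)` → prints [1, 8, 9]
`print(result2)` → prints [1, 8, 9]
`print(result3)` → prints [1, 8, 9]
`print(result1 is result2)` → prints True

Answer:
[1, 8, 9]
[1, 8, 9]
[1, 8, 9]
True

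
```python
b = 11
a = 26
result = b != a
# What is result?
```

Trace:
`b = 11` → b = 11
`a = 26` → a = 26
`result = b != a` → result = True
So result = True

Answer: True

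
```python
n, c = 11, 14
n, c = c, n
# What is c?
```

Trace:
`n, c = 11, 14` → n = 11; c = 14
`n, c = c, n` → n = 14; c = 11
So c = 11

Answer: 11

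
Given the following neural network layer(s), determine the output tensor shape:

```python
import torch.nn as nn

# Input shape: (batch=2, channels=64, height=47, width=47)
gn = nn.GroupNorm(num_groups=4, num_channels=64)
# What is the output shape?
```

Input: (2, 64, 47, 47) -> Output: (2, 64, 47, 47)

Answer: (2, 64, 47, 47)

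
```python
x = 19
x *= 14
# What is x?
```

Trace:
`x = 19` → x = 19
`x *= 14` → x = 266
So x = 266

Answer: 266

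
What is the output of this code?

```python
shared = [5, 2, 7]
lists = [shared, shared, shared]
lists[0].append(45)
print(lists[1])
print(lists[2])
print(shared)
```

Key concept: list of same reference.
Step by step:
`shared = [5, 2, 7]` → shared = [5, 2, 7]
`lists = [shared, shared, shared]` → lists = [[5, 2, 7], [5, 2, 7], [5, 2, 7]]
`lists[0].append(45)` → shared = [5, 2, 7, 45]; lists = [[5, 2, 7, 45], [5, 2, 7, 45], [5, 2, 7, 45]]
`print(lists[1])` → prints [5, 2, 7, 45]
`print(lists[2])` → prints [5, 2, 7, 45]
`print(shared)` → prints [5, 2, 7, 45]

Answer:
[5, 2, 7, 45]
[5, 2, 7, 45]
[5, 2, 7, 45]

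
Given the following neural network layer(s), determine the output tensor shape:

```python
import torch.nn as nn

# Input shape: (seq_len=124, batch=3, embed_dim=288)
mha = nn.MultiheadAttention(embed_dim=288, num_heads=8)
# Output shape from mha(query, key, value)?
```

Input: (124, 3, 288) -> Output: (124, 3, 288)

Answer: (124, 3, 288)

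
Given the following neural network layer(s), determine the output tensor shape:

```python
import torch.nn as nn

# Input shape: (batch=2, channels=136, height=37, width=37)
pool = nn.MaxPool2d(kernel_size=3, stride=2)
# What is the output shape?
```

Input: (2, 136, 37, 37) -> Output: (2, 136, 18, 18)

Answer: (2, 136, 18, 18)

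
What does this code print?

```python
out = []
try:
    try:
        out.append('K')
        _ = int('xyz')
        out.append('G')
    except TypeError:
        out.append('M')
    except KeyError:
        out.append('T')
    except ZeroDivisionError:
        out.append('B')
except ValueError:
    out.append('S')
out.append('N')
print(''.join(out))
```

Execution trace: 'K' (try body) → 'S' (outer except ValueError) → 'N' (after the try/except). Output: KSN

Answer: KSN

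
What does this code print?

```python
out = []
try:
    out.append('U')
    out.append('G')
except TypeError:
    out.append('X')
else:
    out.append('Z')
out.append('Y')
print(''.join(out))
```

Execution trace: 'U' (try body) → 'G' (try body, no exception) → 'Z' (else) → 'Y' (after the try/except). Output: UGZY

Answer: UGZY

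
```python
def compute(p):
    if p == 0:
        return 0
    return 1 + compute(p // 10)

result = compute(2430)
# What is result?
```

Count of digits of 2430: 4

Answer: 4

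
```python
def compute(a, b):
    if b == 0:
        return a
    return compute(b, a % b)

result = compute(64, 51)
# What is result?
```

compute(64, 51) -> compute(51, 13) -> compute(13, 12) -> compute(12, 1) -> compute(1, 0) -> 1

Answer: 1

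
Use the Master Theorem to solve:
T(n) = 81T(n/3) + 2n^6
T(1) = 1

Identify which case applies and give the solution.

a=81, b=3, f(n)=2n^6. log_3(81) = 4. Since c=6 > 4 and the regularity condition holds (81(n/3)^6 = (81/3^6)n^6 with 81/3^6 < 1), Case 3 applies: T(n) = Θ(f(n)) = O(n^6).

Answer: O(n^6) - Case 3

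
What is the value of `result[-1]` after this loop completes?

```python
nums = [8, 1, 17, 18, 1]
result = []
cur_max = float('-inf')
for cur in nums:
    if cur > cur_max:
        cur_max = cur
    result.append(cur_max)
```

Running max ends at 18
`result` takes the values: [] → [8] → [8, 8] → [8, 8, 17] → [8, 8, 17, 18] → [8, 8, 17, 18, 18]
So `result[-1]` = 18

Answer: 18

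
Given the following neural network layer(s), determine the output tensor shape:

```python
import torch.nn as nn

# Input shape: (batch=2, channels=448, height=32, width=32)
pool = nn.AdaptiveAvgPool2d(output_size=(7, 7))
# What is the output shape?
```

Input: (2, 448, 32, 32) -> Output: (2, 448, 7, 7)

Answer: (2, 448, 7, 7)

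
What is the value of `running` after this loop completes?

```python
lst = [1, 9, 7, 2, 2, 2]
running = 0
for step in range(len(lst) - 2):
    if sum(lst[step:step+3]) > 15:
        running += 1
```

Count windows with sum > 15
`running` takes the values: 0 → 1 → 2

Answer: 2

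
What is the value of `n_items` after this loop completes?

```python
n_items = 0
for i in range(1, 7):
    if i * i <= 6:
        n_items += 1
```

Count numbers where i² ≤ 6
`n_items` takes the values: 0 → 1 → 2

Answer: 2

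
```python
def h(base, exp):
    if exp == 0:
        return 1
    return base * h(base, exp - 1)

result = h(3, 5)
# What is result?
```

h(3, 5) = 3 * 3 * 3 * 3 * 3 = 243

Answer: 243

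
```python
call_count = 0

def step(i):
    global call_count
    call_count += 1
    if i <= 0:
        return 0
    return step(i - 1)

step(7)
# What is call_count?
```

Linear recursion stepping by 1: 8 calls from i=7 down to ≤0.

Answer: 8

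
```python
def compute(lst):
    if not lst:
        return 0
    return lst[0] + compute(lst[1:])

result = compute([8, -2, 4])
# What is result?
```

8 + (-2) + 4 + 0 = 10

Answer: 10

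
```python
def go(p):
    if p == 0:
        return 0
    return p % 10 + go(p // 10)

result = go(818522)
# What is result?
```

Sum of digits of 818522: 2 + 2 + 5 + 8 + 1 + 8 = 26

Answer: 26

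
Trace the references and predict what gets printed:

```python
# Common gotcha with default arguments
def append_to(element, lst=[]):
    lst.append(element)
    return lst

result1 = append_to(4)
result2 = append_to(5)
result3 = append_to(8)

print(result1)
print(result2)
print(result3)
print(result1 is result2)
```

Key concept: mutable default argument gotcha.
Step by step:
`result1 = append_to(4)` → result1 = [4]
`result2 = append_to(5)` → result1 = [4, 5] (same object as result2); result2 = [4, 5] (same object as result1)
`result3 = append_to(8)` → result1 = [4, 5, 8] (same object as result2, result3); result2 = [4, 5, 8] (same object as result1, result3); result3 = [4, 5, 8] (same object as result1, result2)
`print(result1)` → prints [4, 5, 8]
`print(result2)` → prints [4, 5, 8]
`print(result3)` → prints [4, 5, 8]
`print(result1 is result2)` → prints True

Answer:
[4, 5, 8]
[4, 5, 8]
[4, 5, 8]
True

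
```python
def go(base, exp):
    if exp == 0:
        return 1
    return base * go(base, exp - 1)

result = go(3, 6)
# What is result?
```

go(3, 6) = 3 * 3 * 3 * 3 * 3 * 3 = 729

Answer: 729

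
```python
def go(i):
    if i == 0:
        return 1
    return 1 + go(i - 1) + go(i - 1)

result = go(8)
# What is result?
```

go(i) = 1 + 2·go(i-1), go(0)=1. Closed form: (1+1)·2^8 - 1 = 511.

Answer: 511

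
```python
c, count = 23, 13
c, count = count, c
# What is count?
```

Trace:
`c, count = 23, 13` → c = 23; count = 13
`c, count = count, c` → c = 13; count = 23
So count = 23

Answer: 23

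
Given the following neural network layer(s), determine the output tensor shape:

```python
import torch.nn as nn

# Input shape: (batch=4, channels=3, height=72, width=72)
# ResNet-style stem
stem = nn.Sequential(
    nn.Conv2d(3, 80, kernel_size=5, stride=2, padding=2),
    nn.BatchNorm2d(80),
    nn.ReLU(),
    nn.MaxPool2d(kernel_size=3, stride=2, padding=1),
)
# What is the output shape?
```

Input: (4, 3, 72, 72) -> after Conv2d 5x5 stride=2: (4, 80, 36, 36) -> Output: (4, 80, 18, 18)

Answer: (4, 80, 18, 18)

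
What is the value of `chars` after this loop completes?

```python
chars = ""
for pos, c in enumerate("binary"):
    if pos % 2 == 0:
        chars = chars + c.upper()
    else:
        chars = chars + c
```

Uppercase even positions in 'binary'
`chars` takes the values: "" → "B" → "Bi" → "BiN" → "BiNa" → "BiNaR" → "BiNaRy"

Answer: "BiNaRy"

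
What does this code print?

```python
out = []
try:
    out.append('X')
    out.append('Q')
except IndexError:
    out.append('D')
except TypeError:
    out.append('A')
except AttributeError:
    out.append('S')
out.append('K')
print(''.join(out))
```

Execution trace: 'X' (try body) → 'Q' (try body, no exception) → 'K' (after the try/except). Output: XQK

Answer: XQK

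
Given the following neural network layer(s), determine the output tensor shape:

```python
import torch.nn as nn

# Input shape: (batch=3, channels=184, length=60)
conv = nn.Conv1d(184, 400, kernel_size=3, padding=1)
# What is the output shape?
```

Input: (3, 184, 60) -> Output: (3, 400, 60)

Answer: (3, 400, 60)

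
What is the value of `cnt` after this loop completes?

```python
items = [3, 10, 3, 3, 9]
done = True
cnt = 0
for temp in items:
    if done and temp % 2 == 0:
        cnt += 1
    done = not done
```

Count even values at even positions
`cnt` takes the values: 0

Answer: 0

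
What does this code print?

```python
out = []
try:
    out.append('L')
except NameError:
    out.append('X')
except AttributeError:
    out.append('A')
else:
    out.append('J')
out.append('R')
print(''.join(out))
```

Execution trace: 'L' (try body, no exception) → 'J' (else) → 'R' (after the try/except). Output: LJR

Answer: LJR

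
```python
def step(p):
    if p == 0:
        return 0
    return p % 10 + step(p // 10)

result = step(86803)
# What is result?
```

Sum of digits of 86803: 3 + 0 + 8 + 6 + 8 = 25

Answer: 25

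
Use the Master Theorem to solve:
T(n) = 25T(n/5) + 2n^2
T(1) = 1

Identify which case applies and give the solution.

a=25, b=5, f(n)=2n^2. log_5(25) = 2. Since c=2 = 2, Case 2 applies: T(n) = Θ(n^log_b(a) · log n) = O(n^2 log n).

Answer: O(n^2 log n) - Case 2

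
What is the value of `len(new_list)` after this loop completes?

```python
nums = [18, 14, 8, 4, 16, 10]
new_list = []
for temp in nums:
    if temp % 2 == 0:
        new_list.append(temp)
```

Count even numbers in [18, 14, 8, 4, 16, 10]
`new_list` takes the values: [] → [18] → [18, 14] → [18, 14, 8] → [18, 14, 8, 4] → [18, 14, 8, 4, 16] → [18, 14, 8, 4, 16, 10]
So `len(new_list)` = 6

Answer: 6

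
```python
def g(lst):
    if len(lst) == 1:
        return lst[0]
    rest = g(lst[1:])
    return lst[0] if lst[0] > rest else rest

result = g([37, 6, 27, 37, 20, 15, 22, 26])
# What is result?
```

Recursive max over [37, 6, 27, 37, 20, 15, 22, 26] = 37

Answer: 37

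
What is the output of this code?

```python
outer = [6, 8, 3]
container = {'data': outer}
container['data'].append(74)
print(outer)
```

Key concept: dict holds reference to list.
Step by step:
`outer = [6, 8, 3]` → outer = [6, 8, 3]
`container = {'data': outer}` → container = {'data': [6, 8, 3]}
`container['data'].append(74)` → outer = [6, 8, 3, 74]; container = {'data': [6, 8, 3, 74]}
`print(outer)` → prints [6, 8, 3, 74]

Answer: [6, 8, 3, 74]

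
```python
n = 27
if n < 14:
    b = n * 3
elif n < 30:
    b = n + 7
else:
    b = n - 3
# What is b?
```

Trace:
`n = 27` → n = 27
`if n < 14: ...` → n < 14 is False, n < 30 is True → b = 34
So b = 34

Answer: 34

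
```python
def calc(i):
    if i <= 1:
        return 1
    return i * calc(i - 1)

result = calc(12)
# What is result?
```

calc(12) = 12 * 11 * 10 * 9 * 8 * 7 * 6 * 5 * 4 * 3 * 2 * 1 = 479001600

Answer: 479001600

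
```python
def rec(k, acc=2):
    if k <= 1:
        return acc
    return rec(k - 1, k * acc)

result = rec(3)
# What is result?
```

Accumulator trace (n, acc): (3, 2) -> (2, 6) -> (1, 12) -> return 12

Answer: 12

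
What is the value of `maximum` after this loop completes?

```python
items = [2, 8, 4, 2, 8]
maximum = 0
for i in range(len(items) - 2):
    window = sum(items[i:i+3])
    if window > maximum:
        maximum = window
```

Max sum of 3-element window in [2, 8, 4, 2, 8]
`maximum` takes the values: 0 → 14

Answer: 14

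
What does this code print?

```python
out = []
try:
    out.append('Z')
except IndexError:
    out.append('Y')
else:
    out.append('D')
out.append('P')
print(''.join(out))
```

Execution trace: 'Z' (try body, no exception) → 'D' (else) → 'P' (after the try/except). Output: ZDP

Answer: ZDP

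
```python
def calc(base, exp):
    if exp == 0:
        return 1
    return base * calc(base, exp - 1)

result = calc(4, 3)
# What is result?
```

calc(4, 3) = 4 * 4 * 4 = 64

Answer: 64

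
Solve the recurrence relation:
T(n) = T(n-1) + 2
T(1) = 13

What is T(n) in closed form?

Unrolling: T(n) = T(1) + 2·(n-1) = 13 + 2(n-1) = 2n + 11.

Answer: T(n) = 2n + 11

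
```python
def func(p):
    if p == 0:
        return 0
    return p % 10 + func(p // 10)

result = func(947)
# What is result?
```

Sum of digits of 947: 7 + 4 + 9 = 20

Answer: 20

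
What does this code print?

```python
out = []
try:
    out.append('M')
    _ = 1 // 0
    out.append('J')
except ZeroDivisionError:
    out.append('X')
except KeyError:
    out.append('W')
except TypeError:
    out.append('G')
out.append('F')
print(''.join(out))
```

Execution trace: 'M' (try body) → 'X' (except ZeroDivisionError) → 'F' (after the try/except). Output: MXF

Answer: MXF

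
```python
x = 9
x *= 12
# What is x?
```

Trace:
`x = 9` → x = 9
`x *= 12` → x = 108
So x = 108

Answer: 108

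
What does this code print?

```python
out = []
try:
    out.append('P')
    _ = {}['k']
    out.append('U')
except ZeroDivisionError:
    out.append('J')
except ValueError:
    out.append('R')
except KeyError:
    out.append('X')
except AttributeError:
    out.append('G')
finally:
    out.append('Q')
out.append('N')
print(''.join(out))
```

Execution trace: 'P' (try body) → 'X' (except KeyError) → 'Q' (finally) → 'N' (after the try/except). Output: PXQN

Answer: PXQN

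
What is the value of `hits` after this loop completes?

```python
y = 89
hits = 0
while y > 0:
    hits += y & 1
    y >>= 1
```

Count set bits in 89 (binary: 0b1011001)
`hits` takes the values: 0 → 1 → 2 → 3 → 4

Answer: 4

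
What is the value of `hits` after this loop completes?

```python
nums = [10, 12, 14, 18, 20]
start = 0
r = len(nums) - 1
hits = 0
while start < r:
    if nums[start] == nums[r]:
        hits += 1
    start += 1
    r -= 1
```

Count matching pairs from ends
`hits` takes the values: 0

Answer: 0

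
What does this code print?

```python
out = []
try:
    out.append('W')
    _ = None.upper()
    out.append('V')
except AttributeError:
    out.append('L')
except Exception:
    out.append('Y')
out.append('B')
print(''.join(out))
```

Execution trace: 'W' (try body) → 'L' (except AttributeError) → 'B' (after the try/except). Output: WLB

Answer: WLB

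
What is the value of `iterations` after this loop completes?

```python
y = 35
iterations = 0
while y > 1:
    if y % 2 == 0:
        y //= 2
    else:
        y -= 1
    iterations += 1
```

Steps to reduce 35 to 1
`iterations` takes the values: 0 → 1 → 2 → 3 → 4 → 5 → 6 → 7

Answer: 7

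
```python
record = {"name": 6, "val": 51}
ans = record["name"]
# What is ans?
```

Trace:
`record = {"name": 6, "val": 51}` → record = {'name': 6, 'val': 51}
`ans = record["name"]` → ans = 6
So ans = 6

Answer: 6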